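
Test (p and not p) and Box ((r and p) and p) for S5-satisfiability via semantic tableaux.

No, unsatisfiable

1. (p and not p) and Box ((r and p) and p), u
2. p and not p, u
3. Box ((r and p) and p), u
4. p, u
5. not p, u
Accessibility: uRu
Branch closes: p and not p both at u.
(One branch shown.) All branches close.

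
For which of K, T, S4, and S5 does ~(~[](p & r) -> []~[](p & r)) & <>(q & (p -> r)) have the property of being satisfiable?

K, T, S4

S4-tableau for the formula:
1. ~(~[](p & r) -> []~[](p & r)) & <>(q & (p -> r)), 0
2. ~(~[](p & r) -> []~[](p & r)), 0
3. <>(q & (p -> r)), 0
4. ~[](p & r), 0
5. ~[]~[](p & r), 0
6. q & (p -> r), 1
7. q, 1
8. p -> r, 1
9. r, 1
10. ~(p & r), 2
11. ~r, 2
12. [](p & r), 3
13. p & r, 3
14. p, 3
15. r, 3
Accessibility: 0R0, 0R1, 0R2, 0R3, 1R1, 2R2, 3R3
Complete open branch: satisfiable in S4, hence also in K, T (this S4-model is also a K-model and a T-model).
S5-tableau for the formula:
1. ~(~[](p & r) -> []~[](p & r)) & <>(q & (p -> r)), 0
2. ~(~[](p & r) -> []~[](p & r)), 0
3. <>(q & (p -> r)), 0
4. ~[](p & r), 0
5. ~[]~[](p & r), 0
6. q & (p -> r), 1
7. q, 1
8. p -> r, 1
9. r, 1
10. ~(p & r), 2
11. ~r, 2
12. [](p & r), 3
13. p & r, 0
14. p, 0
15. r, 0
16. p & r, 1
17. p, 1
18. p & r, 2
19. p, 2
20. r, 2
Accessibility: 0R0, 0R1, 0R2, 0R3, 1R0, 1R1, 1R2, 1R3, 2R0, 2R1, 2R2, 2R3, 3R0, 3R1, 3R2, 3R3
Branch closes: r and ~r both at 2.
Every branch closes (one shown): unsatisfiable in S5.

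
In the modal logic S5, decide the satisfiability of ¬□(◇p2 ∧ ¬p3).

Satisfiable

1. ¬□(◇p2 ∧ ¬p3), 0
2. ¬(◇p2 ∧ ¬p3), 1
3. p3, 1
Accessibility: 0R0, 0R1, 1R0, 1R1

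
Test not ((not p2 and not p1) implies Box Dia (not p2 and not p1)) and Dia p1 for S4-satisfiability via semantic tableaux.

1. not ((not p2 and not p1) implies Box Dia (not p2 and not p1)) and Dia p1, w0
2. not ((not p2 and not p1) implies Box Dia (not p2 and not p1)), w0
3. Dia p1, w0
4. not p2 and not p1, w0
5. not Box Dia (not p2 and not p1), w0
6. not p2, w0
7. not p1, w0
8. p1, w1
9. not Dia (not p2 and not p1), w2
10. not (not p2 and not p1), w2
11. p1, w2
Accessibility: w0Rw0, w0Rw1, w0Rw2, w1Rw1, w2Rw2

Satisfiable (open branch found)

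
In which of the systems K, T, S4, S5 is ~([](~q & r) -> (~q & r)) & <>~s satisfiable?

K

T-tableau for the formula:
1. ~([](~q & r) -> (~q & r)) & <>~s, u
2. ~([](~q & r) -> (~q & r)), u
3. <>~s, u
4. [](~q & r), u
5. ~(~q & r), u
6. ~q & r, u
7. ~q, u
8. r, u
9. ~r, u
Accessibility: uRu
Branch closes: r and ~r both at u.
Every branch closes (one shown): unsatisfiable in T, hence also in S4, S5 (every S4/S5-frame is a T-frame).
K-tableau for the formula:
1. ~([](~q & r) -> (~q & r)) & <>~s, u
2. ~([](~q & r) -> (~q & r)), u
3. <>~s, u
4. [](~q & r), u
5. ~(~q & r), u
6. ~r, u
7. ~s, v
8. ~q & r, v
9. ~q, v
10. r, v
Accessibility: uRv
Complete open branch: satisfiable in K.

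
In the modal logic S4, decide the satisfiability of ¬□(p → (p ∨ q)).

1. ¬□(p → (p ∨ q)), w0
2. ¬(p → (p ∨ q)), w1
3. p, w1
4. ¬(p ∨ q), w1
5. ¬p, w1
6. ¬q, w1
Accessibility: w0Rw0, w0Rw1, w1Rw1
Branch closes: p and ¬p both at w1.
Every branch closes; the branch above is one of them.

Unsatisfiable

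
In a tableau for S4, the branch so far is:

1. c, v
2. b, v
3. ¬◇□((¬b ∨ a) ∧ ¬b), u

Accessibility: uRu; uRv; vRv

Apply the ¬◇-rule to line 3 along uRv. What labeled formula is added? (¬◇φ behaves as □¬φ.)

¬◇φ behaves as □¬φ: propagate the negated body to each accessible world.

¬□((¬b ∨ a) ∧ ¬b), v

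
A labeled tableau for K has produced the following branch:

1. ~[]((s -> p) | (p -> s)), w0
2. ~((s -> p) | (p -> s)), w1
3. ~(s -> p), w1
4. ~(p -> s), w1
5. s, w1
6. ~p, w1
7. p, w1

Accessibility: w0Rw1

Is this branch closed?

Both p and ~p appear at w1.

Closed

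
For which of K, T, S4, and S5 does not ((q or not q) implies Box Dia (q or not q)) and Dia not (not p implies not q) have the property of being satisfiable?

K-tableau for the formula:
1. not ((q or not q) implies Box Dia (q or not q)) and Dia not (not p implies not q), 0
2. not ((q or not q) implies Box Dia (q or not q)), 0
3. Dia not (not p implies not q), 0
4. q or not q, 0
5. not Box Dia (q or not q), 0
6. not q, 0
7. not (not p implies not q), 1
8. not p, 1
9. q, 1
10. not Dia (q or not q), 2
Accessibility: 0R1, 0R2
Complete open branch: satisfiable in K.
T-tableau for the formula:
1. not ((q or not q) implies Box Dia (q or not q)) and Dia not (not p implies not q), 0
2. not ((q or not q) implies Box Dia (q or not q)), 0
3. Dia not (not p implies not q), 0
4. q or not q, 0
5. not Box Dia (q or not q), 0
6. not q, 0
7. not (not p implies not q), 1
8. not p, 1
9. q, 1
10. not Dia (q or not q), 2
11. not (q or not q), 2
12. not q, 2
13. q, 2
Accessibility: 0R0, 0R1, 0R2, 1R1, 2R2
Branch closes: q and not q both at 2.
Every branch closes (one shown): unsatisfiable in T, hence also in S4, S5 (every S4/S5-frame is a T-frame).

K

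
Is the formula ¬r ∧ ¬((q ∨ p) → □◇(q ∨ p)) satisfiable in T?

1. ¬r ∧ ¬((q ∨ p) → □◇(q ∨ p)), w0
2. ¬r, w0   [∧-rule on 1]
3. ¬((q ∨ p) → □◇(q ∨ p)), w0   [∧-rule on 1]
4. q ∨ p, w0   [¬→-rule on 3]
5. ¬□◇(q ∨ p), w0   [¬→-rule on 3]
6. p, w0   [∨-rule on 4 (branches; this branch)]
7. ¬◇(q ∨ p), w1   [¬□-rule on 5: fresh world w1, w0Rw1]
8. ¬(q ∨ p), w1   [¬◇-rule on 7 via w1Rw1]
9. ¬q, w1   [¬∨-rule on 8]
10. ¬p, w1   [¬∨-rule on 8]
Accessibility: w0Rw0, w0Rw1, w1Rw1

Yes, satisfiable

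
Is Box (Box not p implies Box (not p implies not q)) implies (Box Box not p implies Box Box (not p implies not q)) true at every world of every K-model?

Tableau for the negation not (Box (Box not p implies Box (not p implies not q)) implies (Box Box not p implies Box Box (not p implies not q))):
1. not (Box (Box not p implies Box (not p implies not q)) implies (Box Box not p implies Box Box (not p implies not q))), u
2. Box (Box not p implies Box (not p implies not q)), u
3. not (Box Box not p implies Box Box (not p implies not q)), u
4. Box Box not p, u
5. not Box Box (not p implies not q), u
6. not Box (not p implies not q), v
7. Box not p implies Box (not p implies not q), v
8. Box not p, v
9. not Box not p, v
10. not (not p implies not q), w
11. not p, w
12. q, w
13. p, x
14. not p, x
Accessibility: uRv, vRw, vRx
Branch closes: p and not p both at x.
Every branch of the negation's tableau closes; the branch above is one of them.

Yes, valid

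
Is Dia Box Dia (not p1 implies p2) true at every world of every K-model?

Not valid

Tableau for the negation not Dia Box Dia (not p1 implies p2):
1. not Dia Box Dia (not p1 implies p2), w0
The negation has an open branch (countermodel exists).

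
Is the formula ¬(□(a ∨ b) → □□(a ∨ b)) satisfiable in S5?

Unsatisfiable (every branch closes)

1. ¬(□(a ∨ b) → □□(a ∨ b)), u
2. □(a ∨ b), u   [¬→-rule on 1]
3. ¬□□(a ∨ b), u   [¬→-rule on 1]
4. a ∨ b, u   [□-rule on 2 via uRu]
5. b, u   [∨-rule on 4 (branches; this branch)]
6. ¬□(a ∨ b), v   [¬□-rule on 3: fresh world v, uRv]
7. a ∨ b, v   [□-rule on 2 via uRv]
8. b, v   [∨-rule on 7 (branches; this branch)]
9. ¬(a ∨ b), w   [¬□-rule on 6: fresh world w, vRw]
10. ¬a, w   [¬∨-rule on 9]
11. ¬b, w   [¬∨-rule on 9]
12. a ∨ b, w   [□-rule on 2 via uRw]
13. b, w   [∨-rule on 12 (branches; this branch)]
Accessibility: uRu, uRv, uRw, vRu, vRv, vRw, wRu, wRv, wRw
Branch closes: b and ¬b both at w.
All branches of the tableau close; one closing branch shown above.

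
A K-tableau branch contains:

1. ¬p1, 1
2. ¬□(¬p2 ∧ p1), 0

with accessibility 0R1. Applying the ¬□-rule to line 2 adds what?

a fresh world 2 with 0R2, and ¬(¬p2 ∧ p1) at 2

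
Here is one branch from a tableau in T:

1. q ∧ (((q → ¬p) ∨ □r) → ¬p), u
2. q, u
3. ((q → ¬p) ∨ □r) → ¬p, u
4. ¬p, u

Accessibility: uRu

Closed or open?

No atom appears with both signs at the same world.

No, open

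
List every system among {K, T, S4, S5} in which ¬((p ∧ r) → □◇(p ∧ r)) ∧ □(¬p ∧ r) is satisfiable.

T-tableau for the formula:
1. ¬((p ∧ r) → □◇(p ∧ r)) ∧ □(¬p ∧ r), w0
2. ¬((p ∧ r) → □◇(p ∧ r)), w0
3. □(¬p ∧ r), w0
4. p ∧ r, w0
5. ¬□◇(p ∧ r), w0
6. p, w0
7. r, w0
8. ¬p ∧ r, w0
9. ¬p, w0
Accessibility: w0Rw0
Branch closes: p and ¬p both at w0.
Every branch closes (one shown): unsatisfiable in T, hence also in S4, S5 (every S4/S5-frame is a T-frame).
K-tableau for the formula:
1. ¬((p ∧ r) → □◇(p ∧ r)) ∧ □(¬p ∧ r), w0
2. ¬((p ∧ r) → □◇(p ∧ r)), w0
3. □(¬p ∧ r), w0
4. p ∧ r, w0
5. ¬□◇(p ∧ r), w0
6. p, w0
7. r, w0
8. ¬◇(p ∧ r), w1
9. ¬p ∧ r, w1
10. ¬p, w1
11. r, w1
Accessibility: w0Rw1
Complete open branch: satisfiable in K.

K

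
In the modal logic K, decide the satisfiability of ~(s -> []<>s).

Satisfiable (open branch found)

1. ~(s -> []<>s), w0
2. s, w0
3. ~[]<>s, w0
4. ~<>s, w1
Accessibility: w0Rw1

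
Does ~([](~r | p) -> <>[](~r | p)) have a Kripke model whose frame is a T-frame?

No, unsatisfiable

1. ~([](~r | p) -> <>[](~r | p)), w0
2. [](~r | p), w0
3. ~<>[](~r | p), w0
4. ~r | p, w0
5. ~[](~r | p), w0
6. p, w0
7. ~(~r | p), w1
8. r, w1
9. ~p, w1
10. ~r | p, w1
11. ~[](~r | p), w1
12. p, w1
Accessibility: w0Rw0, w0Rw1, w1Rw1
Branch closes: p and ~p both at w1.
(One branch shown.) All branches close.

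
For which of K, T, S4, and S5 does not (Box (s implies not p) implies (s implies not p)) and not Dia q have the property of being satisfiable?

K

T-tableau for the formula:
1. not (Box (s implies not p) implies (s implies not p)) and not Dia q, w0
2. not (Box (s implies not p) implies (s implies not p)), w0   [and-rule on 1]
3. not Dia q, w0   [and-rule on 1]
4. Box (s implies not p), w0   [neg-implies-rule on 2]
5. not (s implies not p), w0   [neg-implies-rule on 2]
6. s, w0   [neg-implies-rule on 5]
7. p, w0   [neg-implies-rule on 5]
8. not q, w0   [neg-Dia-rule on 3 via w0Rw0]
9. s implies not p, w0   [Box-rule on 4 via w0Rw0]
10. not p, w0   [implies-rule on 9 (branches; this branch)]
Accessibility: w0Rw0
Branch closes: p and not p both at w0.
Every branch closes (one shown): unsatisfiable in T, hence also in S4, S5 (every S4/S5-frame is a T-frame).
K-tableau for the formula:
1. not (Box (s implies not p) implies (s implies not p)) and not Dia q, w0
2. not (Box (s implies not p) implies (s implies not p)), w0   [and-rule on 1]
3. not Dia q, w0   [and-rule on 1]
4. Box (s implies not p), w0   [neg-implies-rule on 2]
5. not (s implies not p), w0   [neg-implies-rule on 2]
6. s, w0   [neg-implies-rule on 5]
7. p, w0   [neg-implies-rule on 5]
Complete open branch: satisfiable in K.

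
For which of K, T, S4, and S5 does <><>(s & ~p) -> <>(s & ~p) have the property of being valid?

S4, S5

S4-tableau for the negation ~(<><>(s & ~p) -> <>(s & ~p)):
1. ~(<><>(s & ~p) -> <>(s & ~p)), u
2. <><>(s & ~p), u
3. ~<>(s & ~p), u
4. ~(s & ~p), u
5. p, u
6. <>(s & ~p), v
7. ~(s & ~p), v
8. p, v
9. s & ~p, w
10. s, w
11. ~p, w
12. ~(s & ~p), w
13. p, w
Accessibility: uRu, uRv, uRw, vRv, vRw, wRw
Branch closes: p and ~p both at w.
Every branch closes (one shown): valid in S4, hence also in S5 (every theorem of S4 is a theorem of S5).
T-tableau for the negation ~(<><>(s & ~p) -> <>(s & ~p)):
1. ~(<><>(s & ~p) -> <>(s & ~p)), u
2. <><>(s & ~p), u
3. ~<>(s & ~p), u
4. ~(s & ~p), u
5. p, u
6. <>(s & ~p), v
7. ~(s & ~p), v
8. p, v
9. s & ~p, w
10. s, w
11. ~p, w
Accessibility: uRu, uRv, vRv, vRw, wRw
Complete open branch: countermodel on a T-frame, so not valid in T, nor in K (the same frame is also a K-frame).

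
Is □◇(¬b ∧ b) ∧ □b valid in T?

Tableau for the negation ¬(□◇(¬b ∧ b) ∧ □b):
1. ¬(□◇(¬b ∧ b) ∧ □b), u
2. ¬□b, u   [¬∧-rule on 1 (branches; this branch)]
3. ¬b, v   [¬□-rule on 2: fresh world v, uRv]
Accessibility: uRu, uRv, vRv
The negation has an open branch (countermodel exists).

Not valid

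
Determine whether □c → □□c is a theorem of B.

Tableau for the negation ¬(□c → □□c):
1. ¬(□c → □□c), 0
2. □c, 0
3. ¬□□c, 0
4. c, 0
5. ¬□c, 1
6. c, 1
7. ¬c, 2
Accessibility: 0R0, 0R1, 1R0, 1R1, 1R2, 2R1, 2R2
The negation has an open branch (countermodel exists).

Invalid (countermodel exists)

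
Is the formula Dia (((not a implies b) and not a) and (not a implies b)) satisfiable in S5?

Satisfiable

1. Dia (((not a implies b) and not a) and (not a implies b)), u
2. ((not a implies b) and not a) and (not a implies b), v   [Dia-rule on 1: fresh world v, uRv]
3. (not a implies b) and not a, v   [and-rule on 2]
4. not a implies b, v   [and-rule on 2]
5. not a, v   [and-rule on 3]
6. b, v   [implies-rule on 4 (branches; this branch)]
Accessibility: uRu, uRv, vRu, vRv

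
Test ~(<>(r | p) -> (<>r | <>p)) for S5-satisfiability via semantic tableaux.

No, unsatisfiable

1. ~(<>(r | p) -> (<>r | <>p)), u
2. <>(r | p), u
3. ~(<>r | <>p), u
4. ~<>r, u
5. ~<>p, u
6. ~r, u
7. ~p, u
8. r | p, v
9. ~r, v
10. ~p, v
11. p, v
Accessibility: uRu, uRv, vRu, vRv
Branch closes: p and ~p both at v.
All branches of the tableau close; one closing branch shown above.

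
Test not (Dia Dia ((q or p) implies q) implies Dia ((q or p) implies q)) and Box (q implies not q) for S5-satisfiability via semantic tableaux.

Unsatisfiable

1. not (Dia Dia ((q or p) implies q) implies Dia ((q or p) implies q)) and Box (q implies not q), w0
2. not (Dia Dia ((q or p) implies q) implies Dia ((q or p) implies q)), w0   [and-rule on 1]
3. Box (q implies not q), w0   [and-rule on 1]
4. Dia Dia ((q or p) implies q), w0   [neg-implies-rule on 2]
5. not Dia ((q or p) implies q), w0   [neg-implies-rule on 2]
6. q implies not q, w0   [Box-rule on 3 via w0Rw0]
7. not ((q or p) implies q), w0   [neg-Dia-rule on 5 via w0Rw0]
8. q or p, w0   [neg-implies-rule on 7]
9. not q, w0   [neg-implies-rule on 7]
10. p, w0   [or-rule on 8 (branches; this branch)]
11. Dia ((q or p) implies q), w1   [Dia-rule on 4: fresh world w1, w0Rw1]
12. q implies not q, w1   [Box-rule on 3 via w0Rw1]
13. not ((q or p) implies q), w1   [neg-Dia-rule on 5 via w0Rw1]
14. q or p, w1   [neg-implies-rule on 13]
15. not q, w1   [neg-implies-rule on 13]
16. p, w1   [or-rule on 14 (branches; this branch)]
17. (q or p) implies q, w2   [Dia-rule on 11: fresh world w2, w1Rw2]
18. q implies not q, w2   [Box-rule on 3 via w0Rw2]
19. not ((q or p) implies q), w2   [neg-Dia-rule on 5 via w0Rw2]
20. q or p, w2   [neg-implies-rule on 19]
21. not q, w2   [neg-implies-rule on 19]
22. not (q or p), w2   [implies-rule on 17 (branches; this branch)]
23. not p, w2   [neg-or-rule on 22]
24. p, w2   [or-rule on 20 (branches; this branch)]
Accessibility: w0Rw0, w0Rw1, w0Rw2, w1Rw0, w1Rw1, w1Rw2, w2Rw0, w2Rw1, w2Rw2
Branch closes: p and not p both at w2.
(One branch shown.) All branches close.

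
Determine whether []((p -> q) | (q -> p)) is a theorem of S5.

Valid

Tableau for the negation ~[]((p -> q) | (q -> p)):
1. ~[]((p -> q) | (q -> p)), w0
2. ~((p -> q) | (q -> p)), w1
3. ~(p -> q), w1
4. ~(q -> p), w1
5. p, w1
6. ~q, w1
7. q, w1
8. ~p, w1
Accessibility: w0Rw0, w0Rw1, w1Rw0, w1Rw1
Branch closes: q and ~q both at w1.
Every branch of the negation's tableau closes; the branch above is one of them.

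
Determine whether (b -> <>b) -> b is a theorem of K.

Invalid (countermodel exists)

Tableau for the negation ~((b -> <>b) -> b):
1. ~((b -> <>b) -> b), w0
2. b -> <>b, w0
3. ~b, w0
4. <>b, w0
5. b, w1
Accessibility: w0Rw1
The negation has an open branch (countermodel exists).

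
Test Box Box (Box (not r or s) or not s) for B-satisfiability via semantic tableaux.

Satisfiable (open branch found)

1. Box Box (Box (not r or s) or not s), 0
2. Box (Box (not r or s) or not s), 0
3. Box (not r or s) or not s, 0
4. not s, 0
Accessibility: 0R0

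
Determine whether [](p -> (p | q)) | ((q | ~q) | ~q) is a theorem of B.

Valid in B

Tableau for the negation ~([](p -> (p | q)) | ((q | ~q) | ~q)):
1. ~([](p -> (p | q)) | ((q | ~q) | ~q)), u
2. ~[](p -> (p | q)), u
3. ~((q | ~q) | ~q), u
4. ~(q | ~q), u
5. q, u
6. ~q, u
Accessibility: uRu
Branch closes: q and ~q both at u.
Every branch of the negation's tableau closes; the branch above is one of them.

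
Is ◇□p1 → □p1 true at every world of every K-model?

Not valid

Tableau for the negation ¬(◇□p1 → □p1):
1. ¬(◇□p1 → □p1), w0
2. ◇□p1, w0
3. ¬□p1, w0
4. □p1, w1
5. ¬p1, w2
Accessibility: w0Rw1, w0Rw2
The negation has an open branch (countermodel exists).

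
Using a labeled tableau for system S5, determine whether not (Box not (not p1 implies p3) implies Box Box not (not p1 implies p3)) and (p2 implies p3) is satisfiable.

Unsatisfiable (every branch closes)

1. not (Box not (not p1 implies p3) implies Box Box not (not p1 implies p3)) and (p2 implies p3), w0
2. not (Box not (not p1 implies p3) implies Box Box not (not p1 implies p3)), w0
3. p2 implies p3, w0
4. Box not (not p1 implies p3), w0
5. not Box Box not (not p1 implies p3), w0
6. not (not p1 implies p3), w0
7. not p1, w0
8. not p3, w0
9. not p2, w0
10. not Box not (not p1 implies p3), w1
11. not (not p1 implies p3), w1
12. not p1, w1
13. not p3, w1
14. not p1 implies p3, w2
15. not (not p1 implies p3), w2
16. not p1, w2
17. not p3, w2
18. p3, w2
Accessibility: w0Rw0, w0Rw1, w0Rw2, w1Rw0, w1Rw1, w1Rw2, w2Rw0, w2Rw1, w2Rw2
Branch closes: p3 and not p3 both at w2.
All branches of the tableau close; one closing branch shown above.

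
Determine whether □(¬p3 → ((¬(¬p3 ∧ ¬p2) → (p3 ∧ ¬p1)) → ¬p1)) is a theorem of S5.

Tableau for the negation ¬□(¬p3 → ((¬(¬p3 ∧ ¬p2) → (p3 ∧ ¬p1)) → ¬p1)):
1. ¬□(¬p3 → ((¬(¬p3 ∧ ¬p2) → (p3 ∧ ¬p1)) → ¬p1)), u
2. ¬(¬p3 → ((¬(¬p3 ∧ ¬p2) → (p3 ∧ ¬p1)) → ¬p1)), v
3. ¬p3, v
4. ¬((¬(¬p3 ∧ ¬p2) → (p3 ∧ ¬p1)) → ¬p1), v
5. ¬(¬p3 ∧ ¬p2) → (p3 ∧ ¬p1), v
6. p1, v
7. ¬p3 ∧ ¬p2, v
8. ¬p2, v
Accessibility: uRu, uRv, vRu, vRv
The negation has an open branch (countermodel exists).

No, not valid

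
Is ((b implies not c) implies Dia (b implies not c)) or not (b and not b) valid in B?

Valid

Tableau for the negation not (((b implies not c) implies Dia (b implies not c)) or not (b and not b)):
1. not (((b implies not c) implies Dia (b implies not c)) or not (b and not b)), u
2. not ((b implies not c) implies Dia (b implies not c)), u   [neg-or-rule on 1]
3. b and not b, u   [neg-or-rule on 1]
4. b implies not c, u   [neg-implies-rule on 2]
5. not Dia (b implies not c), u   [neg-implies-rule on 2]
6. b, u   [and-rule on 3]
7. not b, u   [and-rule on 3]
Accessibility: uRu
Branch closes: b and not b both at u.
All branches of the negation close; one closing branch shown above.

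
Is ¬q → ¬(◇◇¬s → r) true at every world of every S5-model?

Tableau for the negation ¬(¬q → ¬(◇◇¬s → r)):
1. ¬(¬q → ¬(◇◇¬s → r)), 0
2. ¬q, 0   [¬→-rule on 1]
3. ◇◇¬s → r, 0   [¬→-rule on 1]
4. r, 0   [→-rule on 3 (branches; this branch)]
Accessibility: 0R0
The negation has an open branch (countermodel exists).

No, not valid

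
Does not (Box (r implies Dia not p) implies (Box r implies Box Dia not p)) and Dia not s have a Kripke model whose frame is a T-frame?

1. not (Box (r implies Dia not p) implies (Box r implies Box Dia not p)) and Dia not s, 0
2. not (Box (r implies Dia not p) implies (Box r implies Box Dia not p)), 0   [and-rule on 1]
3. Dia not s, 0   [and-rule on 1]
4. Box (r implies Dia not p), 0   [neg-implies-rule on 2]
5. not (Box r implies Box Dia not p), 0   [neg-implies-rule on 2]
6. Box r, 0   [neg-implies-rule on 5]
7. not Box Dia not p, 0   [neg-implies-rule on 5]
8. r implies Dia not p, 0   [Box-rule on 4 via 0R0]
9. r, 0   [Box-rule on 6 via 0R0]
10. Dia not p, 0   [implies-rule on 8 (branches; this branch)]
11. not s, 1   [Dia-rule on 3: fresh world 1, 0R1]
12. r implies Dia not p, 1   [Box-rule on 4 via 0R1]
13. r, 1   [Box-rule on 6 via 0R1]
14. Dia not p, 1   [implies-rule on 12 (branches; this branch)]
15. not Dia not p, 2   [neg-Box-rule on 7: fresh world 2, 0R2]
16. r implies Dia not p, 2   [Box-rule on 4 via 0R2]
17. r, 2   [Box-rule on 6 via 0R2]
18. p, 2   [neg-Dia-rule on 15 via 2R2]
19. Dia not p, 2   [implies-rule on 16 (branches; this branch)]
20. not p, 3   [Dia-rule on 10: fresh world 3, 0R3]
21. r implies Dia not p, 3   [Box-rule on 4 via 0R3]
22. r, 3   [Box-rule on 6 via 0R3]
23. Dia not p, 3   [implies-rule on 21 (branches; this branch)]
24. not p, 4   [Dia-rule on 14: fresh world 4, 1R4]
25. not p, 5   [Dia-rule on 19: fresh world 5, 2R5]
26. p, 5   [neg-Dia-rule on 15 via 2R5]
Accessibility: 0R0, 0R1, 0R2, 0R3, 1R1, 1R4, 2R2, 2R5, 3R3, 4R4, 5R5
Branch closes: p and not p both at 5.
Every branch closes; the branch above is one of them.

Unsatisfiable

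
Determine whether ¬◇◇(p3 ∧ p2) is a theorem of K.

Tableau for the negation ◇◇(p3 ∧ p2):
1. ◇◇(p3 ∧ p2), w0
2. ◇(p3 ∧ p2), w1
3. p3 ∧ p2, w2
4. p3, w2
5. p2, w2
Accessibility: w0Rw1, w1Rw2
The negation has an open branch (countermodel exists).

No, not valid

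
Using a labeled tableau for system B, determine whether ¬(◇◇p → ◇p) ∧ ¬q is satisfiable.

1. ¬(◇◇p → ◇p) ∧ ¬q, 0
2. ¬(◇◇p → ◇p), 0
3. ¬q, 0
4. ◇◇p, 0
5. ¬◇p, 0
6. ¬p, 0
7. ◇p, 1
8. ¬p, 1
9. p, 2
Accessibility: 0R0, 0R1, 1R0, 1R1, 1R2, 2R1, 2R2

Yes, satisfiable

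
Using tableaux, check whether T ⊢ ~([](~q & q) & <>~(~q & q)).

Tableau for the negation [](~q & q) & <>~(~q & q):
1. [](~q & q) & <>~(~q & q), 0
2. [](~q & q), 0
3. <>~(~q & q), 0
4. ~q & q, 0
5. ~q, 0
6. q, 0
Accessibility: 0R0
Branch closes: q and ~q both at 0.
Every branch of the negation's tableau closes; the branch above is one of them.

Valid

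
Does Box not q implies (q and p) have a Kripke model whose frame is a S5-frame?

Satisfiable (open branch found)

1. Box not q implies (q and p), 0
2. q and p, 0
3. q, 0
4. p, 0
Accessibility: 0R0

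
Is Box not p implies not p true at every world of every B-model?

Tableau for the negation not (Box not p implies not p):
1. not (Box not p implies not p), 0
2. Box not p, 0
3. p, 0
4. not p, 0
Accessibility: 0R0
Branch closes: p and not p both at 0.
Every branch of the negation's tableau closes; the branch above is one of them.

Yes, valid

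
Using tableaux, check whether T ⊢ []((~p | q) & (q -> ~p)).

No, not valid

Tableau for the negation ~[]((~p | q) & (q -> ~p)):
1. ~[]((~p | q) & (q -> ~p)), 0
2. ~((~p | q) & (q -> ~p)), 1   [~[]-rule on 1: fresh world 1, 0R1]
3. ~(q -> ~p), 1   [~&-rule on 2 (branches; this branch)]
4. q, 1   [~->-rule on 3]
5. p, 1   [~->-rule on 3]
Accessibility: 0R0, 0R1, 1R1
The negation has an open branch (countermodel exists).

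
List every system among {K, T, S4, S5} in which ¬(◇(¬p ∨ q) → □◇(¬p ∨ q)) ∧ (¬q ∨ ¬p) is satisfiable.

S4-tableau for the formula:
1. ¬(◇(¬p ∨ q) → □◇(¬p ∨ q)) ∧ (¬q ∨ ¬p), u
2. ¬(◇(¬p ∨ q) → □◇(¬p ∨ q)), u   [∧-rule on 1]
3. ¬q ∨ ¬p, u   [∧-rule on 1]
4. ◇(¬p ∨ q), u   [¬→-rule on 2]
5. ¬□◇(¬p ∨ q), u   [¬→-rule on 2]
6. ¬p, u   [∨-rule on 3 (branches; this branch)]
7. ¬p ∨ q, v   [◇-rule on 4: fresh world v, uRv]
8. q, v   [∨-rule on 7 (branches; this branch)]
9. ¬◇(¬p ∨ q), w   [¬□-rule on 5: fresh world w, uRw]
10. ¬(¬p ∨ q), w   [¬◇-rule on 9 via wRw]
11. p, w   [¬∨-rule on 10]
12. ¬q, w   [¬∨-rule on 10]
Accessibility: uRu, uRv, uRw, vRv, wRw
Complete open branch: satisfiable in S4, hence also in K, T (this S4-model is also a K-model and a T-model).
S5-tableau for the formula:
1. ¬(◇(¬p ∨ q) → □◇(¬p ∨ q)) ∧ (¬q ∨ ¬p), u
2. ¬(◇(¬p ∨ q) → □◇(¬p ∨ q)), u   [∧-rule on 1]
3. ¬q ∨ ¬p, u   [∧-rule on 1]
4. ◇(¬p ∨ q), u   [¬→-rule on 2]
5. ¬□◇(¬p ∨ q), u   [¬→-rule on 2]
6. ¬q, u   [∨-rule on 3 (branches; this branch)]
7. ¬p ∨ q, v   [◇-rule on 4: fresh world v, uRv]
8. q, v   [∨-rule on 7 (branches; this branch)]
9. ¬◇(¬p ∨ q), w   [¬□-rule on 5: fresh world w, uRw]
10. ¬(¬p ∨ q), u   [¬◇-rule on 9 via wRu]
11. p, u   [¬∨-rule on 10]
12. ¬(¬p ∨ q), v   [¬◇-rule on 9 via wRv]
13. p, v   [¬∨-rule on 12]
14. ¬q, v   [¬∨-rule on 12]
Accessibility: uRu, uRv, uRw, vRu, vRv, vRw, wRu, wRv, wRw
Branch closes: q and ¬q both at v.
Every branch closes (one shown): unsatisfiable in S5.

K, T, S4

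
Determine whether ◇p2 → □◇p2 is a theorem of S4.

Invalid (countermodel exists)

Tableau for the negation ¬(◇p2 → □◇p2):
1. ¬(◇p2 → □◇p2), u
2. ◇p2, u
3. ¬□◇p2, u
4. p2, v
5. ¬◇p2, w
6. ¬p2, w
Accessibility: uRu, uRv, uRw, vRv, wRw
The negation has an open branch (countermodel exists).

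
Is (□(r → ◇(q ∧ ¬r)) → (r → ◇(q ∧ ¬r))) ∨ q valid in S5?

Tableau for the negation ¬((□(r → ◇(q ∧ ¬r)) → (r → ◇(q ∧ ¬r))) ∨ q):
1. ¬((□(r → ◇(q ∧ ¬r)) → (r → ◇(q ∧ ¬r))) ∨ q), 0
2. ¬(□(r → ◇(q ∧ ¬r)) → (r → ◇(q ∧ ¬r))), 0
3. ¬q, 0
4. □(r → ◇(q ∧ ¬r)), 0
5. ¬(r → ◇(q ∧ ¬r)), 0
6. r, 0
7. ¬◇(q ∧ ¬r), 0
8. r → ◇(q ∧ ¬r), 0
9. ¬(q ∧ ¬r), 0
10. ◇(q ∧ ¬r), 0
11. q ∧ ¬r, 1
12. q, 1
13. ¬r, 1
14. r → ◇(q ∧ ¬r), 1
15. ¬(q ∧ ¬r), 1
16. ◇(q ∧ ¬r), 1
17. r, 1
Accessibility: 0R0, 0R1, 1R0, 1R1
Branch closes: r and ¬r both at 1.
Every branch of the negation's tableau closes; the branch above is one of them.

Yes, valid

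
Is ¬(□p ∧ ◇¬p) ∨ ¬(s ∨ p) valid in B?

Tableau for the negation ¬(¬(□p ∧ ◇¬p) ∨ ¬(s ∨ p)):
1. ¬(¬(□p ∧ ◇¬p) ∨ ¬(s ∨ p)), w0
2. □p ∧ ◇¬p, w0
3. s ∨ p, w0
4. □p, w0
5. ◇¬p, w0
6. p, w0
7. ¬p, w1
8. p, w1
Accessibility: w0Rw0, w0Rw1, w1Rw0, w1Rw1
Branch closes: p and ¬p both at w1.
All branches of the negation close; one closing branch shown above.

Valid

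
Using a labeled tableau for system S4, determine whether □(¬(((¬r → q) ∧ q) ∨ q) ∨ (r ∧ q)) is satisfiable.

Satisfiable (open branch found)

1. □(¬(((¬r → q) ∧ q) ∨ q) ∨ (r ∧ q)), 0
2. ¬(((¬r → q) ∧ q) ∨ q) ∨ (r ∧ q), 0   [□-rule on 1 via 0R0]
3. r ∧ q, 0   [∨-rule on 2 (branches; this branch)]
4. r, 0   [∧-rule on 3]
5. q, 0   [∧-rule on 3]
Accessibility: 0R0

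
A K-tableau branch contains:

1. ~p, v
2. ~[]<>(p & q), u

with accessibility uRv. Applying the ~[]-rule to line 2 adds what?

a fresh world w with uRw, and ~<>(p & q) at w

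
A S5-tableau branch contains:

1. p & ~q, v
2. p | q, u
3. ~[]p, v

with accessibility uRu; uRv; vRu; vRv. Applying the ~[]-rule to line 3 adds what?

a fresh world w with vRw, and ~p at w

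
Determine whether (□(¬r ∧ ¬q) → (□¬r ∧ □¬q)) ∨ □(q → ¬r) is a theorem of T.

Tableau for the negation ¬((□(¬r ∧ ¬q) → (□¬r ∧ □¬q)) ∨ □(q → ¬r)):
1. ¬((□(¬r ∧ ¬q) → (□¬r ∧ □¬q)) ∨ □(q → ¬r)), u
2. ¬(□(¬r ∧ ¬q) → (□¬r ∧ □¬q)), u   [¬∨-rule on 1]
3. ¬□(q → ¬r), u   [¬∨-rule on 1]
4. □(¬r ∧ ¬q), u   [¬→-rule on 2]
5. ¬(□¬r ∧ □¬q), u   [¬→-rule on 2]
6. ¬r ∧ ¬q, u   [□-rule on 4 via uRu]
7. ¬r, u   [∧-rule on 6]
8. ¬q, u   [∧-rule on 6]
9. ¬□¬q, u   [¬∧-rule on 5 (branches; this branch)]
10. ¬(q → ¬r), v   [¬□-rule on 3: fresh world v, uRv]
11. q, v   [¬→-rule on 10]
12. r, v   [¬→-rule on 10]
13. ¬r ∧ ¬q, v   [□-rule on 4 via uRv]
14. ¬r, v   [∧-rule on 13]
15. ¬q, v   [∧-rule on 13]
Accessibility: uRu, uRv, vRv
Branch closes: r and ¬r both at v.
Every branch of the negation's tableau closes; the branch above is one of them.

Yes, valid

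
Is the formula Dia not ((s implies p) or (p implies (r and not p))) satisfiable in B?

1. Dia not ((s implies p) or (p implies (r and not p))), 0
2. not ((s implies p) or (p implies (r and not p))), 1
3. not (s implies p), 1
4. not (p implies (r and not p)), 1
5. s, 1
6. not p, 1
7. p, 1
8. not (r and not p), 1
Accessibility: 0R0, 0R1, 1R0, 1R1
Branch closes: p and not p both at 1.
(One branch shown.) All branches close.

Unsatisfiable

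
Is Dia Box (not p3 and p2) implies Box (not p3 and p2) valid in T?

Tableau for the negation not (Dia Box (not p3 and p2) implies Box (not p3 and p2)):
1. not (Dia Box (not p3 and p2) implies Box (not p3 and p2)), w0
2. Dia Box (not p3 and p2), w0   [neg-implies-rule on 1]
3. not Box (not p3 and p2), w0   [neg-implies-rule on 1]
4. Box (not p3 and p2), w1   [Dia-rule on 2: fresh world w1, w0Rw1]
5. not p3 and p2, w1   [Box-rule on 4 via w1Rw1]
6. not p3, w1   [and-rule on 5]
7. p2, w1   [and-rule on 5]
8. not (not p3 and p2), w2   [neg-Box-rule on 3: fresh world w2, w0Rw2]
9. not p2, w2   [neg-and-rule on 8 (branches; this branch)]
Accessibility: w0Rw0, w0Rw1, w0Rw2, w1Rw1, w2Rw2
The negation has an open branch (countermodel exists).

Not valid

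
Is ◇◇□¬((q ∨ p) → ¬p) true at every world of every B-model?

Tableau for the negation ¬◇◇□¬((q ∨ p) → ¬p):
1. ¬◇◇□¬((q ∨ p) → ¬p), w0
2. ¬◇□¬((q ∨ p) → ¬p), w0
3. ¬□¬((q ∨ p) → ¬p), w0
4. (q ∨ p) → ¬p, w1
5. ¬◇□¬((q ∨ p) → ¬p), w1
6. ¬□¬((q ∨ p) → ¬p), w1
7. ¬p, w1
8. (q ∨ p) → ¬p, w2
9. ¬□¬((q ∨ p) → ¬p), w2
10. ¬p, w2
11. (q ∨ p) → ¬p, w3
12. ¬p, w3
Accessibility: w0Rw0, w0Rw1, w1Rw0, w1Rw1, w1Rw2, w2Rw1, w2Rw2, w2Rw3, w3Rw2, w3Rw3
The negation has an open branch (countermodel exists).

Invalid (countermodel exists)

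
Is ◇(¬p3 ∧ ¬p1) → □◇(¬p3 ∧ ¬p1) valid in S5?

Tableau for the negation ¬(◇(¬p3 ∧ ¬p1) → □◇(¬p3 ∧ ¬p1)):
1. ¬(◇(¬p3 ∧ ¬p1) → □◇(¬p3 ∧ ¬p1)), u
2. ◇(¬p3 ∧ ¬p1), u
3. ¬□◇(¬p3 ∧ ¬p1), u
4. ¬p3 ∧ ¬p1, v
5. ¬p3, v
6. ¬p1, v
7. ¬◇(¬p3 ∧ ¬p1), w
8. ¬(¬p3 ∧ ¬p1), u
9. ¬(¬p3 ∧ ¬p1), v
10. ¬(¬p3 ∧ ¬p1), w
11. p1, u
12. p1, v
Accessibility: uRu, uRv, uRw, vRu, vRv, vRw, wRu, wRv, wRw
Branch closes: p1 and ¬p1 both at v.
All branches of the negation close; one closing branch shown above.

Yes, valid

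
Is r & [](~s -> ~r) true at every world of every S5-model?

Tableau for the negation ~(r & [](~s -> ~r)):
1. ~(r & [](~s -> ~r)), w0
2. ~[](~s -> ~r), w0   [~&-rule on 1 (branches; this branch)]
3. ~(~s -> ~r), w1   [~[]-rule on 2: fresh world w1, w0Rw1]
4. ~s, w1   [~->-rule on 3]
5. r, w1   [~->-rule on 3]
Accessibility: w0Rw0, w0Rw1, w1Rw0, w1Rw1
The negation has an open branch (countermodel exists).

Not valid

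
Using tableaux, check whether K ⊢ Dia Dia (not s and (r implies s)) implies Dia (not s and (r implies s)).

Tableau for the negation not (Dia Dia (not s and (r implies s)) implies Dia (not s and (r implies s))):
1. not (Dia Dia (not s and (r implies s)) implies Dia (not s and (r implies s))), u
2. Dia Dia (not s and (r implies s)), u   [neg-implies-rule on 1]
3. not Dia (not s and (r implies s)), u   [neg-implies-rule on 1]
4. Dia (not s and (r implies s)), v   [Dia-rule on 2: fresh world v, uRv]
5. not (not s and (r implies s)), v   [neg-Dia-rule on 3 via uRv]
6. not (r implies s), v   [neg-and-rule on 5 (branches; this branch)]
7. r, v   [neg-implies-rule on 6]
8. not s, v   [neg-implies-rule on 6]
9. not s and (r implies s), w   [Dia-rule on 4: fresh world w, vRw]
10. not s, w   [and-rule on 9]
11. r implies s, w   [and-rule on 9]
12. not r, w   [implies-rule on 11 (branches; this branch)]
Accessibility: uRv, vRw
The negation has an open branch (countermodel exists).

Invalid (countermodel exists)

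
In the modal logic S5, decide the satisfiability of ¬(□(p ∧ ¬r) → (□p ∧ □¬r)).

Unsatisfiable (every branch closes)

1. ¬(□(p ∧ ¬r) → (□p ∧ □¬r)), u
2. □(p ∧ ¬r), u
3. ¬(□p ∧ □¬r), u
4. p ∧ ¬r, u
5. p, u
6. ¬r, u
7. ¬□¬r, u
8. r, v
9. p ∧ ¬r, v
10. p, v
11. ¬r, v
Accessibility: uRu, uRv, vRu, vRv
Branch closes: r and ¬r both at v.
All branches of the tableau close; one closing branch shown above.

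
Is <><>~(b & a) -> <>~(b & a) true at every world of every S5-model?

Valid in S5

Tableau for the negation ~(<><>~(b & a) -> <>~(b & a)):
1. ~(<><>~(b & a) -> <>~(b & a)), w0
2. <><>~(b & a), w0   [~->-rule on 1]
3. ~<>~(b & a), w0   [~->-rule on 1]
4. b & a, w0   [~<>-rule on 3 via w0Rw0]
5. b, w0   [&-rule on 4]
6. a, w0   [&-rule on 4]
7. <>~(b & a), w1   [<>-rule on 2: fresh world w1, w0Rw1]
8. b & a, w1   [~<>-rule on 3 via w0Rw1]
9. b, w1   [&-rule on 8]
10. a, w1   [&-rule on 8]
11. ~(b & a), w2   [<>-rule on 7: fresh world w2, w1Rw2]
12. b & a, w2   [~<>-rule on 3 via w0Rw2]
13. b, w2   [&-rule on 12]
14. a, w2   [&-rule on 12]
15. ~a, w2   [~&-rule on 11 (branches; this branch)]
Accessibility: w0Rw0, w0Rw1, w0Rw2, w1Rw0, w1Rw1, w1Rw2, w2Rw0, w2Rw1, w2Rw2
Branch closes: a and ~a both at w2.
All branches of the negation close; one closing branch shown above.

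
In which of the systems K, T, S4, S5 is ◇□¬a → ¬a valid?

S5

S4-tableau for the negation ¬(◇□¬a → ¬a):
1. ¬(◇□¬a → ¬a), 0
2. ◇□¬a, 0   [¬→-rule on 1]
3. a, 0   [¬→-rule on 1]
4. □¬a, 1   [◇-rule on 2: fresh world 1, 0R1]
5. ¬a, 1   [□-rule on 4 via 1R1]
Accessibility: 0R0, 0R1, 1R1
Complete open branch: countermodel on an S4-frame, so not valid in S4, nor in K, T (the same frame is also a K-frame and a T-frame).
S5-tableau for the negation ¬(◇□¬a → ¬a):
1. ¬(◇□¬a → ¬a), 0
2. ◇□¬a, 0   [¬→-rule on 1]
3. a, 0   [¬→-rule on 1]
4. □¬a, 1   [◇-rule on 2: fresh world 1, 0R1]
5. ¬a, 0   [□-rule on 4 via 1R0]
Accessibility: 0R0, 0R1, 1R0, 1R1
Branch closes: a and ¬a both at 0.
Every branch closes (one shown): valid in S5.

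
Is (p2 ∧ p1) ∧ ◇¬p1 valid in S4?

Tableau for the negation ¬((p2 ∧ p1) ∧ ◇¬p1):
1. ¬((p2 ∧ p1) ∧ ◇¬p1), 0
2. ¬◇¬p1, 0
3. p1, 0
Accessibility: 0R0
The negation has an open branch (countermodel exists).

No, not valid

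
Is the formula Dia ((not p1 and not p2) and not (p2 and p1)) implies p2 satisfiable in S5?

1. Dia ((not p1 and not p2) and not (p2 and p1)) implies p2, u
2. p2, u
Accessibility: uRu

Satisfiable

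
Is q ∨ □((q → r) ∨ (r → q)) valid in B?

Yes, valid

Tableau for the negation ¬(q ∨ □((q → r) ∨ (r → q))):
1. ¬(q ∨ □((q → r) ∨ (r → q))), 0
2. ¬q, 0
3. ¬□((q → r) ∨ (r → q)), 0
4. ¬((q → r) ∨ (r → q)), 1
5. ¬(q → r), 1
6. ¬(r → q), 1
7. q, 1
8. ¬r, 1
9. r, 1
10. ¬q, 1
Accessibility: 0R0, 0R1, 1R0, 1R1
Branch closes: r and ¬r both at 1.
All branches of the negation close; one closing branch shown above.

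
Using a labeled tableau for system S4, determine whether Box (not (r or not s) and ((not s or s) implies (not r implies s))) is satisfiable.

Satisfiable

1. Box (not (r or not s) and ((not s or s) implies (not r implies s))), 0
2. not (r or not s) and ((not s or s) implies (not r implies s)), 0
3. not (r or not s), 0
4. (not s or s) implies (not r implies s), 0
5. not r, 0
6. s, 0
7. not r implies s, 0
Accessibility: 0R0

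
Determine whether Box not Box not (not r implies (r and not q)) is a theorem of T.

Tableau for the negation not Box not Box not (not r implies (r and not q)):
1. not Box not Box not (not r implies (r and not q)), 0
2. Box not (not r implies (r and not q)), 1
3. not (not r implies (r and not q)), 1
4. not r, 1
5. not (r and not q), 1
6. q, 1
Accessibility: 0R0, 0R1, 1R1
The negation has an open branch (countermodel exists).

Not valid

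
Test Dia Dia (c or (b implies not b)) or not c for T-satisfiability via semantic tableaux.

1. Dia Dia (c or (b implies not b)) or not c, 0
2. not c, 0
Accessibility: 0R0

Satisfiable (open branch found)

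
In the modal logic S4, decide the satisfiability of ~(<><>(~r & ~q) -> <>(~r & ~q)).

1. ~(<><>(~r & ~q) -> <>(~r & ~q)), w0
2. <><>(~r & ~q), w0   [~->-rule on 1]
3. ~<>(~r & ~q), w0   [~->-rule on 1]
4. ~(~r & ~q), w0   [~<>-rule on 3 via w0Rw0]
5. q, w0   [~&-rule on 4 (branches; this branch)]
6. <>(~r & ~q), w1   [<>-rule on 2: fresh world w1, w0Rw1]
7. ~(~r & ~q), w1   [~<>-rule on 3 via w0Rw1]
8. q, w1   [~&-rule on 7 (branches; this branch)]
9. ~r & ~q, w2   [<>-rule on 6: fresh world w2, w1Rw2]
10. ~r, w2   [&-rule on 9]
11. ~q, w2   [&-rule on 9]
12. ~(~r & ~q), w2   [~<>-rule on 3 via w0Rw2]
13. q, w2   [~&-rule on 12 (branches; this branch)]
Accessibility: w0Rw0, w0Rw1, w0Rw2, w1Rw1, w1Rw2, w2Rw2
Branch closes: q and ~q both at w2.
Every branch closes; the branch above is one of them.

No, unsatisfiable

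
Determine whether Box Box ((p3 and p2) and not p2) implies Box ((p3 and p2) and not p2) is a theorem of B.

Yes, valid

Tableau for the negation not (Box Box ((p3 and p2) and not p2) implies Box ((p3 and p2) and not p2)):
1. not (Box Box ((p3 and p2) and not p2) implies Box ((p3 and p2) and not p2)), w0
2. Box Box ((p3 and p2) and not p2), w0
3. not Box ((p3 and p2) and not p2), w0
4. Box ((p3 and p2) and not p2), w0
5. (p3 and p2) and not p2, w0
6. p3 and p2, w0
7. not p2, w0
8. p3, w0
9. p2, w0
Accessibility: w0Rw0
Branch closes: p2 and not p2 both at w0.
Every branch of the negation's tableau closes; the branch above is one of them.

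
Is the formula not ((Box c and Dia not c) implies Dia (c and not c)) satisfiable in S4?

Unsatisfiable

1. not ((Box c and Dia not c) implies Dia (c and not c)), u
2. Box c and Dia not c, u
3. not Dia (c and not c), u
4. Box c, u
5. Dia not c, u
6. not (c and not c), u
7. c, u
8. not c, v
9. not (c and not c), v
10. c, v
Accessibility: uRu, uRv, vRv
Branch closes: c and not c both at v.
All branches of the tableau close; one closing branch shown above.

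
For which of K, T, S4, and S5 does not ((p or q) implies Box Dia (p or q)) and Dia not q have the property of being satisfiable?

S4-tableau for the formula:
1. not ((p or q) implies Box Dia (p or q)) and Dia not q, 0
2. not ((p or q) implies Box Dia (p or q)), 0   [and-rule on 1]
3. Dia not q, 0   [and-rule on 1]
4. p or q, 0   [neg-implies-rule on 2]
5. not Box Dia (p or q), 0   [neg-implies-rule on 2]
6. q, 0   [or-rule on 4 (branches; this branch)]
7. not q, 1   [Dia-rule on 3: fresh world 1, 0R1]
8. not Dia (p or q), 2   [neg-Box-rule on 5: fresh world 2, 0R2]
9. not (p or q), 2   [neg-Dia-rule on 8 via 2R2]
10. not p, 2   [neg-or-rule on 9]
11. not q, 2   [neg-or-rule on 9]
Accessibility: 0R0, 0R1, 0R2, 1R1, 2R2
Complete open branch: satisfiable in S4, hence also in K, T (this S4-model is also a K-model and a T-model).
S5-tableau for the formula:
1. not ((p or q) implies Box Dia (p or q)) and Dia not q, 0
2. not ((p or q) implies Box Dia (p or q)), 0   [and-rule on 1]
3. Dia not q, 0   [and-rule on 1]
4. p or q, 0   [neg-implies-rule on 2]
5. not Box Dia (p or q), 0   [neg-implies-rule on 2]
6. q, 0   [or-rule on 4 (branches; this branch)]
7. not q, 1   [Dia-rule on 3: fresh world 1, 0R1]
8. not Dia (p or q), 2   [neg-Box-rule on 5: fresh world 2, 0R2]
9. not (p or q), 0   [neg-Dia-rule on 8 via 2R0]
10. not p, 0   [neg-or-rule on 9]
11. not q, 0   [neg-or-rule on 9]
Accessibility: 0R0, 0R1, 0R2, 1R0, 1R1, 1R2, 2R0, 2R1, 2R2
Branch closes: q and not q both at 0.
Every branch closes (one shown): unsatisfiable in S5.

K, T, S4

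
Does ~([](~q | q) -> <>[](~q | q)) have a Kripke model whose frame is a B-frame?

1. ~([](~q | q) -> <>[](~q | q)), 0
2. [](~q | q), 0
3. ~<>[](~q | q), 0
4. ~q | q, 0
5. ~[](~q | q), 0
6. q, 0
7. ~(~q | q), 1
8. q, 1
9. ~q, 1
Accessibility: 0R0, 0R1, 1R0, 1R1
Branch closes: q and ~q both at 1.
All branches of the tableau close; one closing branch shown above.

No, unsatisfiable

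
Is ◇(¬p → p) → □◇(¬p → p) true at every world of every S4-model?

Tableau for the negation ¬(◇(¬p → p) → □◇(¬p → p)):
1. ¬(◇(¬p → p) → □◇(¬p → p)), w0
2. ◇(¬p → p), w0
3. ¬□◇(¬p → p), w0
4. ¬p → p, w1
5. p, w1
6. ¬◇(¬p → p), w2
7. ¬(¬p → p), w2
8. ¬p, w2
Accessibility: w0Rw0, w0Rw1, w0Rw2, w1Rw1, w2Rw2
The negation has an open branch (countermodel exists).

Not valid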